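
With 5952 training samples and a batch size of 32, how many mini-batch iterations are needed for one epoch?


Iterations per epoch = dataset_size / batch_size
= 5952 / 32
= 186

186


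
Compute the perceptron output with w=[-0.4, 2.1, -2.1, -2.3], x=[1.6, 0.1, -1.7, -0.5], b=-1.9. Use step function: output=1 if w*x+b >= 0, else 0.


z = w . x + b
= -0.4*1.6 + 2.1*0.1 + -2.1*-1.7 + -2.3*-0.5 + -1.9
= -0.64 + 0.21 + 3.57 + 1.15 + -1.9
= 4.29 + -1.9
= 2.39
Since z = 2.39 >= 0, output = 1

1


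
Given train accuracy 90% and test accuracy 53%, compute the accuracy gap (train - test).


Gap = train_accuracy - test_accuracy
= 90 - 53
= 37%
This large gap strongly indicates overfitting.

37


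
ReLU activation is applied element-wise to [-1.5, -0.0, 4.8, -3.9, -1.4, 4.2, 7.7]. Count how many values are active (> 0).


ReLU(x) = max(0, x) for each element:
ReLU(-1.5) = 0
ReLU(-0.0) = 0
ReLU(4.8) = 4.8
ReLU(-3.9) = 0
ReLU(-1.4) = 0
ReLU(4.2) = 4.2
ReLU(7.7) = 7.7
Active neurons (>0): 3

3


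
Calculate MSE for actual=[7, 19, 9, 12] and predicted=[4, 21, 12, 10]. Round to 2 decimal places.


Differences: [3, -2, -3, 2]
Squared errors: [9, 4, 9, 4]
Sum of squared errors = 26
MSE = 26 / 4 = 6.50

6.50


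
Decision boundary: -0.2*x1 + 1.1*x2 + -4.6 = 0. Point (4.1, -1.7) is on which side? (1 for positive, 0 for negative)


Compute -0.2 * 4.1 + 1.1 * -1.7 + -4.6
= -0.82 + -1.87 + -4.6
= -7.29
Since -7.29 < 0, the point is on the negative side.

0


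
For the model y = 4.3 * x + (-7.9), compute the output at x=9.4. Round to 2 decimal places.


y = 4.3 * 9.4 + (-7.9)
= 40.42 + (-7.9)
= 32.52

32.52


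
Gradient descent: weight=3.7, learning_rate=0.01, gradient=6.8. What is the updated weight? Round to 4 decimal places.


w_new = w_old - lr * gradient
= 3.7 - 0.01 * 6.8
= 3.7 - (0.068)
= 3.6320

3.6320


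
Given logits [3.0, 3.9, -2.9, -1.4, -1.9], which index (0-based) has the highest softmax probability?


Softmax is a monotonic transformation, so it preserves the argmax.
We need to find the index of the maximum logit.
Index 0: 3.0
Index 1: 3.9
Index 2: -2.9
Index 3: -1.4
Index 4: -1.9
Maximum logit = 3.9 at index 1

1


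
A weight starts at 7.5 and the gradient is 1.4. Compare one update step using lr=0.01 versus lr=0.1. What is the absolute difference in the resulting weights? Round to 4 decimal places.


With lr=0.01: w_new = 7.5 - 0.01 * 1.4 = 7.486
With lr=0.1: w_new = 7.5 - 0.1 * 1.4 = 7.36
Absolute difference = |7.486 - 7.36|
= 0.1260

0.1260


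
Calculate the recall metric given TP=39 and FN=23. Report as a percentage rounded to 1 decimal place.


Recall = TP / (TP + FN) * 100
= 39 / (39 + 23)
= 39 / 62
= 0.629
= 62.9%

62.9


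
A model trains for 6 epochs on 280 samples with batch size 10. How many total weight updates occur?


Iterations per epoch = 280 / 10 = 28
Total updates = iterations_per_epoch * epochs
= 28 * 6
= 168

168


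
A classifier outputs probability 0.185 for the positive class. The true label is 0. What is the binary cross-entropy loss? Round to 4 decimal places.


For y=0: Loss = -log(1-p)
= -log(1 - 0.185)
= -log(0.815)
= -(-0.2046)
= 0.2046

0.2046


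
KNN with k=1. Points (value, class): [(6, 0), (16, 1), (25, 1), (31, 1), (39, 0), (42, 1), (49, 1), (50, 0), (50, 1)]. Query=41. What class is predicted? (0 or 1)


Distances from query 41:
Point 42 (class 1): distance = 1
K=1 nearest neighbors: classes = [1]
Votes for class 1: 1 / 1
Majority vote => class 1

1


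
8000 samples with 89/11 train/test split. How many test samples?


Train samples = 8000 * 89% = 7120
Test samples = 8000 - 7120
= 880

880


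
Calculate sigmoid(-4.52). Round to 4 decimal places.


sigmoid(z) = 1 / (1 + exp(-z))
exp(-(-4.52)) = exp(4.52) = 91.8356
1 + 91.8356 = 92.8356
1 / 92.8356 = 0.0108

0.0108


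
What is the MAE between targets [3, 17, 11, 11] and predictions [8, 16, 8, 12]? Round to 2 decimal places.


Absolute errors: [5, 1, 3, 1]
Sum of absolute errors = 10
MAE = 10 / 4 = 2.50

2.50


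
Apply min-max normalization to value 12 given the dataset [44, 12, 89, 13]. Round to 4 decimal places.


Min = 12, Max = 89
Range = 89 - 12 = 77
Scaled = (x - min) / (max - min)
= (12 - 12) / 77
= 0 / 77
= 0.0000

0.0000


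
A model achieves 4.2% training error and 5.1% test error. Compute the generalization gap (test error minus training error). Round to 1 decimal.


Generalization gap = test_error - train_error
= 5.1 - 4.2
= 0.9%
A small gap suggests good generalization.

0.9


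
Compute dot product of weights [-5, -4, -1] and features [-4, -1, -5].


Element-wise products:
-5 * -4 = 20
-4 * -1 = 4
-1 * -5 = 5
Sum = 20 + 4 + 5
= 29

29


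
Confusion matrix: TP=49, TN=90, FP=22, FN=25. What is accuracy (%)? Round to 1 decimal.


Accuracy = (TP + TN) / (TP + TN + FP + FN) * 100
= (49 + 90) / (49 + 90 + 22 + 25)
= 139 / 186
= 0.7473
= 74.7%

74.7


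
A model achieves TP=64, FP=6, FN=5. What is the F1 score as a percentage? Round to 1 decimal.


Precision = TP / (TP + FP) = 64 / 70 = 0.9143
Recall = TP / (TP + FN) = 64 / 69 = 0.9275
F1 = 2 * P * R / (P + R)
= 2 * 0.9143 * 0.9275 / (0.9143 + 0.9275)
= 1.6961 / 1.8418
= 0.9209
As percentage: 92.1%

92.1


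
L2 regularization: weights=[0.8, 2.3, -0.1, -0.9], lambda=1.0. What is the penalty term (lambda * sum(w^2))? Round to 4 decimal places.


Squaring each weight:
0.8^2 = 0.64
2.3^2 = 5.29
(-0.1)^2 = 0.01
(-0.9)^2 = 0.81
Sum of squares = 6.75
Penalty = 1.0 * 6.75 = 6.7500

6.7500


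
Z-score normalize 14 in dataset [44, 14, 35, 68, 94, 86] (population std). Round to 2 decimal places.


Mean = (44 + 14 + 35 + 68 + 94 + 86) / 6 = 56.8333
Variance = sum((x_i - mean)^2) / n = 805.4722
Std = sqrt(805.4722) = 28.3808
Z = (x - mean) / std
= (14 - 56.8333) / 28.3808
= -42.8333 / 28.3808
= -1.51

-1.51


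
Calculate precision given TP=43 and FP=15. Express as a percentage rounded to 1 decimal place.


Precision = TP / (TP + FP) * 100
= 43 / (43 + 15)
= 43 / 58
= 0.7414
= 74.1%

74.1


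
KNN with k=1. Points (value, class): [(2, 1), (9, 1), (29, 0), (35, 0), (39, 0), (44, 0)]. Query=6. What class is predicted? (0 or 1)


Distances from query 6:
Point 9 (class 1): distance = 3
K=1 nearest neighbors: classes = [1]
Votes for class 1: 1 / 1
Majority vote => class 1

1


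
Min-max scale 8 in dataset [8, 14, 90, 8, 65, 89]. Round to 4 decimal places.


Min = 8, Max = 90
Range = 90 - 8 = 82
Scaled = (x - min) / (max - min)
= (8 - 8) / 82
= 0 / 82
= 0.0000

0.0000


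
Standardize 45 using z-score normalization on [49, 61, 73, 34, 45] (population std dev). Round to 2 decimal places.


Mean = (49 + 61 + 73 + 34 + 45) / 5 = 52.4
Variance = sum((x_i - mean)^2) / n = 180.64
Std = sqrt(180.64) = 13.4402
Z = (x - mean) / std
= (45 - 52.4) / 13.4402
= -7.4 / 13.4402
= -0.55

-0.55


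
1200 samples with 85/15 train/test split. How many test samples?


Train samples = 1200 * 85% = 1020
Test samples = 1200 - 1020
= 180

180


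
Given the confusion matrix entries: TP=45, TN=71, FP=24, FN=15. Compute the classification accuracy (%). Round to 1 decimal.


Accuracy = (TP + TN) / (TP + TN + FP + FN) * 100
= (45 + 71) / (45 + 71 + 24 + 15)
= 116 / 155
= 0.7484
= 74.8%

74.8


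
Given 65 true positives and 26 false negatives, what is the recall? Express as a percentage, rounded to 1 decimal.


Recall = TP / (TP + FN) * 100
= 65 / (65 + 26)
= 65 / 91
= 0.7143
= 71.4%

71.4


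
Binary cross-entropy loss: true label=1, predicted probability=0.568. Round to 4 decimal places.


For y=1: Loss = -log(p)
= -log(0.568)
= -(-0.5656)
= 0.5656

0.5656


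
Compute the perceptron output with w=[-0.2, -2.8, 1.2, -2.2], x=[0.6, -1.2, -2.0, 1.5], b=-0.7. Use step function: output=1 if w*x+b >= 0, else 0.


z = w . x + b
= -0.2*0.6 + -2.8*-1.2 + 1.2*-2.0 + -2.2*1.5 + -0.7
= -0.12 + 3.36 + -2.4 + -3.3 + -0.7
= -2.46 + -0.7
= -3.16
Since z = -3.16 < 0, output = 0

0


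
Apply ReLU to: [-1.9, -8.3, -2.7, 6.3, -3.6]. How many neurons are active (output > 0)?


ReLU(x) = max(0, x) for each element:
ReLU(-1.9) = 0
ReLU(-8.3) = 0
ReLU(-2.7) = 0
ReLU(6.3) = 6.3
ReLU(-3.6) = 0
Active neurons (>0): 1

1


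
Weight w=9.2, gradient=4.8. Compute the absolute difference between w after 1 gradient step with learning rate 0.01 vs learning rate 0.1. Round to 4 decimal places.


With lr=0.01: w_new = 9.2 - 0.01 * 4.8 = 9.152
With lr=0.1: w_new = 9.2 - 0.1 * 4.8 = 8.72
Absolute difference = |9.152 - 8.72|
= 0.4320

0.4320


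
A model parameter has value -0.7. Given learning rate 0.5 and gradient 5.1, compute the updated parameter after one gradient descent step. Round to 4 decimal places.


w_new = w_old - lr * gradient
= -0.7 - 0.5 * 5.1
= -0.7 - (2.55)
= -3.2500

-3.2500


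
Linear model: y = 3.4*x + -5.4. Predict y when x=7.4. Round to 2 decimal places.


y = 3.4 * 7.4 + (-5.4)
= 25.16 + (-5.4)
= 19.76

19.76


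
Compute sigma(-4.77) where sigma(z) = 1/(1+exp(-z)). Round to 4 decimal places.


sigmoid(z) = 1 / (1 + exp(-z))
exp(-(-4.77)) = exp(4.77) = 117.9192
1 + 117.9192 = 118.9192
1 / 118.9192 = 0.0084

0.0084


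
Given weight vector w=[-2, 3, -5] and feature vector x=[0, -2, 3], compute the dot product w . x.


Element-wise products:
-2 * 0 = 0
3 * -2 = -6
-5 * 3 = -15
Sum = 0 + -6 + -15
= -21

-21


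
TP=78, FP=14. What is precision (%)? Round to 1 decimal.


Precision = TP / (TP + FP) * 100
= 78 / (78 + 14)
= 78 / 92
= 0.8478
= 84.8%

84.8


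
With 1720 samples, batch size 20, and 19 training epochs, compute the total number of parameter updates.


Iterations per epoch = 1720 / 20 = 86
Total updates = iterations_per_epoch * epochs
= 86 * 19
= 1634

1634


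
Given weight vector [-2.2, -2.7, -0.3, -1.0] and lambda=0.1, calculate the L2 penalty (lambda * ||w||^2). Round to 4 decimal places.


Squaring each weight:
(-2.2)^2 = 4.84
(-2.7)^2 = 7.29
(-0.3)^2 = 0.09
(-1.0)^2 = 1.0
Sum of squares = 13.22
Penalty = 0.1 * 13.22 = 1.3220

1.3220


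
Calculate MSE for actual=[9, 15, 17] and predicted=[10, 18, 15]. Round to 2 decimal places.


Differences: [-1, -3, 2]
Squared errors: [1, 9, 4]
Sum of squared errors = 14
MSE = 14 / 3 = 4.67

4.67


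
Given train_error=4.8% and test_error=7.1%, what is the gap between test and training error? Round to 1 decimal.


Generalization gap = test_error - train_error
= 7.1 - 4.8
= 2.3%
A moderate gap.

2.3


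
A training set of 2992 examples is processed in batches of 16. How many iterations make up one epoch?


Iterations per epoch = dataset_size / batch_size
= 2992 / 16
= 187

187


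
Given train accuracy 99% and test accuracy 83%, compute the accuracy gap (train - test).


Gap = train_accuracy - test_accuracy
= 99 - 83
= 16%
This gap suggests the model is overfitting.

16


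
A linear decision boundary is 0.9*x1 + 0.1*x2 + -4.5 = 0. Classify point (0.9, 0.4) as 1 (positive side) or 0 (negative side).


Compute 0.9 * 0.9 + 0.1 * 0.4 + -4.5
= 0.81 + 0.04 + -4.5
= -3.65
Since -3.65 < 0, the point is on the negative side.

0


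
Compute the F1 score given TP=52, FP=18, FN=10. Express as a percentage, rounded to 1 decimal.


Precision = TP / (TP + FP) = 52 / 70 = 0.7429
Recall = TP / (TP + FN) = 52 / 62 = 0.8387
F1 = 2 * P * R / (P + R)
= 2 * 0.7429 * 0.8387 / (0.7429 + 0.8387)
= 1.2461 / 1.5816
= 0.7879
As percentage: 78.8%

78.8


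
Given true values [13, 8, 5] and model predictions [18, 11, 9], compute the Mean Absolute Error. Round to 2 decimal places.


Absolute errors: [5, 3, 4]
Sum of absolute errors = 12
MAE = 12 / 3 = 4.00

4.00


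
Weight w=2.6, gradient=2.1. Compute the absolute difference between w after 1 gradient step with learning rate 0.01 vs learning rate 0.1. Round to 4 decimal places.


With lr=0.01: w_new = 2.6 - 0.01 * 2.1 = 2.579
With lr=0.1: w_new = 2.6 - 0.1 * 2.1 = 2.39
Absolute difference = |2.579 - 2.39|
= 0.1890

0.1890


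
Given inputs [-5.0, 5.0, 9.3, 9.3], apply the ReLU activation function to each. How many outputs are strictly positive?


ReLU(x) = max(0, x) for each element:
ReLU(-5.0) = 0
ReLU(5.0) = 5.0
ReLU(9.3) = 9.3
ReLU(9.3) = 9.3
Active neurons (>0): 3

3


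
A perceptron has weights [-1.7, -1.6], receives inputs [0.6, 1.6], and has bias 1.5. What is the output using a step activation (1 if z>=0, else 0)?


z = w . x + b
= -1.7*0.6 + -1.6*1.6 + 1.5
= -1.02 + -2.56 + 1.5
= -3.58 + 1.5
= -2.08
Since z = -2.08 < 0, output = 0

0


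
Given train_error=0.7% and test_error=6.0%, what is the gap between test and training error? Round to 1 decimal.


Generalization gap = test_error - train_error
= 6.0 - 0.7
= 5.3%
A moderate gap.

5.3


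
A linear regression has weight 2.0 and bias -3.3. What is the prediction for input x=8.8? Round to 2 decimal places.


y = 2.0 * 8.8 + (-3.3)
= 17.6 + (-3.3)
= 14.30

14.30


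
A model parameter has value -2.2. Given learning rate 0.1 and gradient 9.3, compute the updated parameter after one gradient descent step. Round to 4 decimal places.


w_new = w_old - lr * gradient
= -2.2 - 0.1 * 9.3
= -2.2 - (0.93)
= -3.1300

-3.1300


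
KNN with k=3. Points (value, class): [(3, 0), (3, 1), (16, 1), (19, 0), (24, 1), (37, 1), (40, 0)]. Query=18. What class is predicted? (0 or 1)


Distances from query 18:
Point 19 (class 0): distance = 1
Point 16 (class 1): distance = 2
Point 24 (class 1): distance = 6
K=3 nearest neighbors: classes = [0, 1, 1]
Votes for class 1: 2 / 3
Majority vote => class 1

1


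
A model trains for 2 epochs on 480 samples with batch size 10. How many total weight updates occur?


Iterations per epoch = 480 / 10 = 48
Total updates = iterations_per_epoch * epochs
= 48 * 2
= 96

96


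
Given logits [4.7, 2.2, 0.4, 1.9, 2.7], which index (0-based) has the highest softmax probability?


Softmax is a monotonic transformation, so it preserves the argmax.
We need to find the index of the maximum logit.
Index 0: 4.7
Index 1: 2.2
Index 2: 0.4
Index 3: 1.9
Index 4: 2.7
Maximum logit = 4.7 at index 0

0


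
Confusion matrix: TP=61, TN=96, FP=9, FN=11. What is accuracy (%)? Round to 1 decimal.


Accuracy = (TP + TN) / (TP + TN + FP + FN) * 100
= (61 + 96) / (61 + 96 + 9 + 11)
= 157 / 177
= 0.887
= 88.7%

88.7


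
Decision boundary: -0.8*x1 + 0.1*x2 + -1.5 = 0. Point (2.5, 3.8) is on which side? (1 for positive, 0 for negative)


Compute -0.8 * 2.5 + 0.1 * 3.8 + -1.5
= -2.0 + 0.38 + -1.5
= -3.12
Since -3.12 < 0, the point is on the negative side.

0


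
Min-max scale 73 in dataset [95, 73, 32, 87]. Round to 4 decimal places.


Min = 32, Max = 95
Range = 95 - 32 = 63
Scaled = (x - min) / (max - min)
= (73 - 32) / 63
= 41 / 63
= 0.6508

0.6508


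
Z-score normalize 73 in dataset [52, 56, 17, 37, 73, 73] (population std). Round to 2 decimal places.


Mean = (52 + 56 + 17 + 37 + 73 + 73) / 6 = 51.3333
Variance = sum((x_i - mean)^2) / n = 390.8889
Std = sqrt(390.8889) = 19.7709
Z = (x - mean) / std
= (73 - 51.3333) / 19.7709
= 21.6667 / 19.7709
= 1.10

1.10


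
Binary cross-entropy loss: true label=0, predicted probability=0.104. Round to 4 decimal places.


For y=0: Loss = -log(1-p)
= -log(1 - 0.104)
= -log(0.896)
= -(-0.1098)
= 0.1098

0.1098


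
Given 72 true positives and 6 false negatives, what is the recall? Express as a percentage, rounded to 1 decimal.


Recall = TP / (TP + FN) * 100
= 72 / (72 + 6)
= 72 / 78
= 0.9231
= 92.3%

92.3


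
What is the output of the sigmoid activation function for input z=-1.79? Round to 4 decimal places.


sigmoid(z) = 1 / (1 + exp(-z))
exp(-(-1.79)) = exp(1.79) = 5.9895
1 + 5.9895 = 6.9895
1 / 6.9895 = 0.1431

0.1431


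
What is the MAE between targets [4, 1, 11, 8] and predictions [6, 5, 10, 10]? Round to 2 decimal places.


Absolute errors: [2, 4, 1, 2]
Sum of absolute errors = 9
MAE = 9 / 4 = 2.25

2.25


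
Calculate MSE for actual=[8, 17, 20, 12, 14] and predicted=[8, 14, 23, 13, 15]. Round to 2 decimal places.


Differences: [0, 3, -3, -1, -1]
Squared errors: [0, 9, 9, 1, 1]
Sum of squared errors = 20
MSE = 20 / 5 = 4.00

4.00


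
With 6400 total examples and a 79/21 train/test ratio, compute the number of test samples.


Train samples = 6400 * 79% = 5056
Test samples = 6400 - 5056
= 1344

1344


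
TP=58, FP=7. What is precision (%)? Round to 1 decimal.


Precision = TP / (TP + FP) * 100
= 58 / (58 + 7)
= 58 / 65
= 0.8923
= 89.2%

89.2


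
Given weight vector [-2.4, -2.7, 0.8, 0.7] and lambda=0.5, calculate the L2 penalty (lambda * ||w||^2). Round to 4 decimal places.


Squaring each weight:
(-2.4)^2 = 5.76
(-2.7)^2 = 7.29
0.8^2 = 0.64
0.7^2 = 0.49
Sum of squares = 14.18
Penalty = 0.5 * 14.18 = 7.0900

7.0900


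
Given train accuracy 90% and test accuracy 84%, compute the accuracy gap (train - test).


Gap = train_accuracy - test_accuracy
= 90 - 84
= 6%
This moderate gap may indicate mild overfitting.

6


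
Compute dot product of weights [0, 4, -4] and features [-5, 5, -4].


Element-wise products:
0 * -5 = 0
4 * 5 = 20
-4 * -4 = 16
Sum = 0 + 20 + 16
= 36

36


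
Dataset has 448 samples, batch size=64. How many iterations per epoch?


Iterations per epoch = dataset_size / batch_size
= 448 / 64
= 7

7


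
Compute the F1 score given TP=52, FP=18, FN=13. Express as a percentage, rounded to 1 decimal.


Precision = TP / (TP + FP) = 52 / 70 = 0.7429
Recall = TP / (TP + FN) = 52 / 65 = 0.8
F1 = 2 * P * R / (P + R)
= 2 * 0.7429 * 0.8 / (0.7429 + 0.8)
= 1.1886 / 1.5429
= 0.7704
As percentage: 77.0%

77.0


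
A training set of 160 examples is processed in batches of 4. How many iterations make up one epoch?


Iterations per epoch = dataset_size / batch_size
= 160 / 4
= 40

40


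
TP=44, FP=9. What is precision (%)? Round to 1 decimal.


Precision = TP / (TP + FP) * 100
= 44 / (44 + 9)
= 44 / 53
= 0.8302
= 83.0%

83.0


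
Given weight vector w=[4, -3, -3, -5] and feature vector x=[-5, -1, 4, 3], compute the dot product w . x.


Element-wise products:
4 * -5 = -20
-3 * -1 = 3
-3 * 4 = -12
-5 * 3 = -15
Sum = -20 + 3 + -12 + -15
= -44

-44


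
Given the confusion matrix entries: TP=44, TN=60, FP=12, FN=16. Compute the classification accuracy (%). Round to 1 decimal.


Accuracy = (TP + TN) / (TP + TN + FP + FN) * 100
= (44 + 60) / (44 + 60 + 12 + 16)
= 104 / 132
= 0.7879
= 78.8%

78.8


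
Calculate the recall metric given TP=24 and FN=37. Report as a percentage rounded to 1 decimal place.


Recall = TP / (TP + FN) * 100
= 24 / (24 + 37)
= 24 / 61
= 0.3934
= 39.3%

39.3


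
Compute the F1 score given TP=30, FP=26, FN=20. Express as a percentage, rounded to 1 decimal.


Precision = TP / (TP + FP) = 30 / 56 = 0.5357
Recall = TP / (TP + FN) = 30 / 50 = 0.6
F1 = 2 * P * R / (P + R)
= 2 * 0.5357 * 0.6 / (0.5357 + 0.6)
= 0.6429 / 1.1357
= 0.566
As percentage: 56.6%

56.6


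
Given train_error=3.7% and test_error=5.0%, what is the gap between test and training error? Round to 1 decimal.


Generalization gap = test_error - train_error
= 5.0 - 3.7
= 1.3%
A small gap suggests good generalization.

1.3


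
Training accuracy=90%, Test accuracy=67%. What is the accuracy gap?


Gap = train_accuracy - test_accuracy
= 90 - 67
= 23%
This large gap strongly indicates overfitting.

23


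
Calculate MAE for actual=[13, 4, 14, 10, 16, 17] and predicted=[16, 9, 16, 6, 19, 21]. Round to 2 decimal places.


Absolute errors: [3, 5, 2, 4, 3, 4]
Sum of absolute errors = 21
MAE = 21 / 6 = 3.50

3.50


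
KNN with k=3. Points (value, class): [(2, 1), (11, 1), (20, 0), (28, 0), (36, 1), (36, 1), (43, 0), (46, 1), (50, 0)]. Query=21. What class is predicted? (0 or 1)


Distances from query 21:
Point 20 (class 0): distance = 1
Point 28 (class 0): distance = 7
Point 11 (class 1): distance = 10
K=3 nearest neighbors: classes = [0, 0, 1]
Votes for class 1: 1 / 3
Majority vote => class 0

0


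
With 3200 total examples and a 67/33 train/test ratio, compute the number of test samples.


Train samples = 3200 * 67% = 2144
Test samples = 3200 - 2144
= 1056

1056


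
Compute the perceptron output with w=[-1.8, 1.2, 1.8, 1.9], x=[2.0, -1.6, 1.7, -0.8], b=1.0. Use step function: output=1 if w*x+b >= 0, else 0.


z = w . x + b
= -1.8*2.0 + 1.2*-1.6 + 1.8*1.7 + 1.9*-0.8 + 1.0
= -3.6 + -1.92 + 3.06 + -1.52 + 1.0
= -3.98 + 1.0
= -2.98
Since z = -2.98 < 0, output = 0

0


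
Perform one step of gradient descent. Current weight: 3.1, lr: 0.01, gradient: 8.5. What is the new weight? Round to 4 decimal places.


w_new = w_old - lr * gradient
= 3.1 - 0.01 * 8.5
= 3.1 - (0.085)
= 3.0150

3.0150


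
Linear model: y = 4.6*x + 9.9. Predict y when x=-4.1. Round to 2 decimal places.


y = 4.6 * -4.1 + (9.9)
= -18.86 + (9.9)
= -8.96

-8.96


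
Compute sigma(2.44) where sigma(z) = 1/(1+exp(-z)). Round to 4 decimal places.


sigmoid(z) = 1 / (1 + exp(-z))
exp(-(2.44)) = exp(-2.44) = 0.0872
1 + 0.0872 = 1.0872
1 / 1.0872 = 0.9198

0.9198


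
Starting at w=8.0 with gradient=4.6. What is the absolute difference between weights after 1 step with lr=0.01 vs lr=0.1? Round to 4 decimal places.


With lr=0.01: w_new = 8.0 - 0.01 * 4.6 = 7.954
With lr=0.1: w_new = 8.0 - 0.1 * 4.6 = 7.54
Absolute difference = |7.954 - 7.54|
= 0.4140

0.4140


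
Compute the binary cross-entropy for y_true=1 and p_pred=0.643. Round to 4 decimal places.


For y=1: Loss = -log(p)
= -log(0.643)
= -(-0.4416)
= 0.4416

0.4416


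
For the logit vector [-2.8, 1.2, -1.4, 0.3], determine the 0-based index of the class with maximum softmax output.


Softmax is a monotonic transformation, so it preserves the argmax.
We need to find the index of the maximum logit.
Index 0: -2.8
Index 1: 1.2
Index 2: -1.4
Index 3: 0.3
Maximum logit = 1.2 at index 1

1


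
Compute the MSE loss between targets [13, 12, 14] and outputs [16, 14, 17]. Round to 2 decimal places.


Differences: [-3, -2, -3]
Squared errors: [9, 4, 9]
Sum of squared errors = 22
MSE = 22 / 3 = 7.33

7.33


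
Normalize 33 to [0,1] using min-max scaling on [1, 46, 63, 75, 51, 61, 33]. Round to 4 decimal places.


Min = 1, Max = 75
Range = 75 - 1 = 74
Scaled = (x - min) / (max - min)
= (33 - 1) / 74
= 32 / 74
= 0.4324

0.4324


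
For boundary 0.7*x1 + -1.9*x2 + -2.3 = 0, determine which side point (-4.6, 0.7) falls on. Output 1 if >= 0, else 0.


Compute 0.7 * -4.6 + -1.9 * 0.7 + -2.3
= -3.22 + -1.33 + -2.3
= -6.85
Since -6.85 < 0, the point is on the negative side.

0


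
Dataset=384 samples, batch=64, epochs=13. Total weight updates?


Iterations per epoch = 384 / 64 = 6
Total updates = iterations_per_epoch * epochs
= 6 * 13
= 78

78


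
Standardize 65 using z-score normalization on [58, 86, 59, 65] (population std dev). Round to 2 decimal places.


Mean = (58 + 86 + 59 + 65) / 4 = 67.0
Variance = sum((x_i - mean)^2) / n = 127.5
Std = sqrt(127.5) = 11.2916
Z = (x - mean) / std
= (65 - 67.0) / 11.2916
= -2.0 / 11.2916
= -0.18

-0.18


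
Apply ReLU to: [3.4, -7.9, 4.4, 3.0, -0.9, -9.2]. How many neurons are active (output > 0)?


ReLU(x) = max(0, x) for each element:
ReLU(3.4) = 3.4
ReLU(-7.9) = 0
ReLU(4.4) = 4.4
ReLU(3.0) = 3.0
ReLU(-0.9) = 0
ReLU(-9.2) = 0
Active neurons (>0): 3

3


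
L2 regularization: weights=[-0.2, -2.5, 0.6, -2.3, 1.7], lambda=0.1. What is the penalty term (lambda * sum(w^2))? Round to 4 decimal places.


Squaring each weight:
(-0.2)^2 = 0.04
(-2.5)^2 = 6.25
0.6^2 = 0.36
(-2.3)^2 = 5.29
1.7^2 = 2.89
Sum of squares = 14.83
Penalty = 0.1 * 14.83 = 1.4830

1.4830


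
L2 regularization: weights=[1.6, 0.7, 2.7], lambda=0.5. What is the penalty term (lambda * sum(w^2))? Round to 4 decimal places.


Squaring each weight:
1.6^2 = 2.56
0.7^2 = 0.49
2.7^2 = 7.29
Sum of squares = 10.34
Penalty = 0.5 * 10.34 = 5.1700

5.1700


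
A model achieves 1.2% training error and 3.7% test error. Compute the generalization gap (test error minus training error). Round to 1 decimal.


Generalization gap = test_error - train_error
= 3.7 - 1.2
= 2.5%
A moderate gap.

2.5


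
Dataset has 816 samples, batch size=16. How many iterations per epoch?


Iterations per epoch = dataset_size / batch_size
= 816 / 16
= 51

51


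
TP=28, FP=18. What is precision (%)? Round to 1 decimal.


Precision = TP / (TP + FP) * 100
= 28 / (28 + 18)
= 28 / 46
= 0.6087
= 60.9%

60.9


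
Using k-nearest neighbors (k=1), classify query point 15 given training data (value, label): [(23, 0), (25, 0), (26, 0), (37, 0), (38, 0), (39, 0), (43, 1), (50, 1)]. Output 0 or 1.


Distances from query 15:
Point 23 (class 0): distance = 8
K=1 nearest neighbors: classes = [0]
Votes for class 1: 0 / 1
Majority vote => class 0

0


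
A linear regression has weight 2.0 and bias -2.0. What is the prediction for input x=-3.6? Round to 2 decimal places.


y = 2.0 * -3.6 + (-2.0)
= -7.2 + (-2.0)
= -9.20

-9.20


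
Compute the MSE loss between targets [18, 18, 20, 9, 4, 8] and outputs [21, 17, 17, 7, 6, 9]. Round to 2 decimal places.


Differences: [-3, 1, 3, 2, -2, -1]
Squared errors: [9, 1, 9, 4, 4, 1]
Sum of squared errors = 28
MSE = 28 / 6 = 4.67

4.67


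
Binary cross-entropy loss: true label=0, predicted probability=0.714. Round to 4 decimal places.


For y=0: Loss = -log(1-p)
= -log(1 - 0.714)
= -log(0.286)
= -(-1.2518)
= 1.2518

1.2518


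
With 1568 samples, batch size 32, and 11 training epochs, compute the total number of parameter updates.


Iterations per epoch = 1568 / 32 = 49
Total updates = iterations_per_epoch * epochs
= 49 * 11
= 539

539


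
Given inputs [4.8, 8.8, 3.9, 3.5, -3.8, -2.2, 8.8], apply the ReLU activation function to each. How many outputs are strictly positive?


ReLU(x) = max(0, x) for each element:
ReLU(4.8) = 4.8
ReLU(8.8) = 8.8
ReLU(3.9) = 3.9
ReLU(3.5) = 3.5
ReLU(-3.8) = 0
ReLU(-2.2) = 0
ReLU(8.8) = 8.8
Active neurons (>0): 5

5


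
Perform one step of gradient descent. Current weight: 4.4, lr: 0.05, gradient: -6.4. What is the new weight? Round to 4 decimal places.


w_new = w_old - lr * gradient
= 4.4 - 0.05 * -6.4
= 4.4 - (-0.32)
= 4.7200

4.7200


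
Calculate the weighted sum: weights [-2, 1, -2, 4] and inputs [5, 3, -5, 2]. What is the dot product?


Element-wise products:
-2 * 5 = -10
1 * 3 = 3
-2 * -5 = 10
4 * 2 = 8
Sum = -10 + 3 + 10 + 8
= 11

11


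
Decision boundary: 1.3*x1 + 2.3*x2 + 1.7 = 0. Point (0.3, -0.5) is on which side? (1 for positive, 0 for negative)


Compute 1.3 * 0.3 + 2.3 * -0.5 + 1.7
= 0.39 + -1.15 + 1.7
= 0.94
Since 0.94 >= 0, the point is on the positive side.

1


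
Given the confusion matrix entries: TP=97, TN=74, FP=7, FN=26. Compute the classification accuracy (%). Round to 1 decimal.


Accuracy = (TP + TN) / (TP + TN + FP + FN) * 100
= (97 + 74) / (97 + 74 + 7 + 26)
= 171 / 204
= 0.8382
= 83.8%

83.8


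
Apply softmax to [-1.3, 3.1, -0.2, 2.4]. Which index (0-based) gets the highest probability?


Softmax is a monotonic transformation, so it preserves the argmax.
We need to find the index of the maximum logit.
Index 0: -1.3
Index 1: 3.1
Index 2: -0.2
Index 3: 2.4
Maximum logit = 3.1 at index 1

1


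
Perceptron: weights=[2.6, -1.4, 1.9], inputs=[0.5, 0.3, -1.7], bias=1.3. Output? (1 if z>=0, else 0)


z = w . x + b
= 2.6*0.5 + -1.4*0.3 + 1.9*-1.7 + 1.3
= 1.3 + -0.42 + -3.23 + 1.3
= -2.35 + 1.3
= -1.05
Since z = -1.05 < 0, output = 0

0


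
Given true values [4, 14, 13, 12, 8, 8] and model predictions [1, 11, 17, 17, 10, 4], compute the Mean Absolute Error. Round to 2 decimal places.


Absolute errors: [3, 3, 4, 5, 2, 4]
Sum of absolute errors = 21
MAE = 21 / 6 = 3.50

3.50


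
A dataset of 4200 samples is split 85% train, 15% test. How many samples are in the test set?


Train samples = 4200 * 85% = 3570
Test samples = 4200 - 3570
= 630

630


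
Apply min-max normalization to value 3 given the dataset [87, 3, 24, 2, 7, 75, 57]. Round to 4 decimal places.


Min = 2, Max = 87
Range = 87 - 2 = 85
Scaled = (x - min) / (max - min)
= (3 - 2) / 85
= 1 / 85
= 0.0118

0.0118


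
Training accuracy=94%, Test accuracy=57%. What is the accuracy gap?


Gap = train_accuracy - test_accuracy
= 94 - 57
= 37%
This large gap strongly indicates overfitting.

37


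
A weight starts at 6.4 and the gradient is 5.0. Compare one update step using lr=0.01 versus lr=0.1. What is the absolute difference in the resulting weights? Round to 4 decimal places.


With lr=0.01: w_new = 6.4 - 0.01 * 5.0 = 6.35
With lr=0.1: w_new = 6.4 - 0.1 * 5.0 = 5.9
Absolute difference = |6.35 - 5.9|
= 0.4500

0.4500


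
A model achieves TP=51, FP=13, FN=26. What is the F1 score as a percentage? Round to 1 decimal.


Precision = TP / (TP + FP) = 51 / 64 = 0.7969
Recall = TP / (TP + FN) = 51 / 77 = 0.6623
F1 = 2 * P * R / (P + R)
= 2 * 0.7969 * 0.6623 / (0.7969 + 0.6623)
= 1.0556 / 1.4592
= 0.7234
As percentage: 72.3%

72.3


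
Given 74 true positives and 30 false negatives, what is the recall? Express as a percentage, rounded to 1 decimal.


Recall = TP / (TP + FN) * 100
= 74 / (74 + 30)
= 74 / 104
= 0.7115
= 71.2%

71.2


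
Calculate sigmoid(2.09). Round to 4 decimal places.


sigmoid(z) = 1 / (1 + exp(-z))
exp(-(2.09)) = exp(-2.09) = 0.1237
1 + 0.1237 = 1.1237
1 / 1.1237 = 0.8899

0.8899


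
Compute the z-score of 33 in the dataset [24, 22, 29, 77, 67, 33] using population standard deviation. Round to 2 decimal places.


Mean = (24 + 22 + 29 + 77 + 67 + 33) / 6 = 42.0
Variance = sum((x_i - mean)^2) / n = 470.6667
Std = sqrt(470.6667) = 21.6949
Z = (x - mean) / std
= (33 - 42.0) / 21.6949
= -9.0 / 21.6949
= -0.41

-0.41


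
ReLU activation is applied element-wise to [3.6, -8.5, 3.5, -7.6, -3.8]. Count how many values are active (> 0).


ReLU(x) = max(0, x) for each element:
ReLU(3.6) = 3.6
ReLU(-8.5) = 0
ReLU(3.5) = 3.5
ReLU(-7.6) = 0
ReLU(-3.8) = 0
Active neurons (>0): 2

2


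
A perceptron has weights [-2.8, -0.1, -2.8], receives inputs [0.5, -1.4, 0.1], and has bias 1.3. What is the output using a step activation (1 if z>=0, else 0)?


z = w . x + b
= -2.8*0.5 + -0.1*-1.4 + -2.8*0.1 + 1.3
= -1.4 + 0.14 + -0.28 + 1.3
= -1.54 + 1.3
= -0.24
Since z = -0.24 < 0, output = 0

0


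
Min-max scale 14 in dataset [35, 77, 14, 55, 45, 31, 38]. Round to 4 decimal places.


Min = 14, Max = 77
Range = 77 - 14 = 63
Scaled = (x - min) / (max - min)
= (14 - 14) / 63
= 0 / 63
= 0.0000

0.0000


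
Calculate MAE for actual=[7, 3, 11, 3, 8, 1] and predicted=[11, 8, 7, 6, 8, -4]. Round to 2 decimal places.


Absolute errors: [4, 5, 4, 3, 0, 5]
Sum of absolute errors = 21
MAE = 21 / 6 = 3.50

3.50


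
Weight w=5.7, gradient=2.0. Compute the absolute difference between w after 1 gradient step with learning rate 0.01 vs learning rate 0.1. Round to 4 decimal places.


With lr=0.01: w_new = 5.7 - 0.01 * 2.0 = 5.68
With lr=0.1: w_new = 5.7 - 0.1 * 2.0 = 5.5
Absolute difference = |5.68 - 5.5|
= 0.1800

0.1800


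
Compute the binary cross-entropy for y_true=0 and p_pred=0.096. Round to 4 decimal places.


For y=0: Loss = -log(1-p)
= -log(1 - 0.096)
= -log(0.904)
= -(-0.1009)
= 0.1009

0.1009


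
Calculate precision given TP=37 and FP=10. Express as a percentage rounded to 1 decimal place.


Precision = TP / (TP + FP) * 100
= 37 / (37 + 10)
= 37 / 47
= 0.7872
= 78.7%

78.7


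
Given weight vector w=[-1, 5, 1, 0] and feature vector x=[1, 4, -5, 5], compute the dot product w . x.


Element-wise products:
-1 * 1 = -1
5 * 4 = 20
1 * -5 = -5
0 * 5 = 0
Sum = -1 + 20 + -5 + 0
= 14

14


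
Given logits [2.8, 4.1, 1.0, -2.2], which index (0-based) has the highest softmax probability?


Softmax is a monotonic transformation, so it preserves the argmax.
We need to find the index of the maximum logit.
Index 0: 2.8
Index 1: 4.1
Index 2: 1.0
Index 3: -2.2
Maximum logit = 4.1 at index 1

1


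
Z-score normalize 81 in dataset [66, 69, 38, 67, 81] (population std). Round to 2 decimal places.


Mean = (66 + 69 + 38 + 67 + 81) / 5 = 64.2
Variance = sum((x_i - mean)^2) / n = 200.56
Std = sqrt(200.56) = 14.1619
Z = (x - mean) / std
= (81 - 64.2) / 14.1619
= 16.8 / 14.1619
= 1.19

1.19


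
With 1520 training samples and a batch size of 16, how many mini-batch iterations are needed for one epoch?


Iterations per epoch = dataset_size / batch_size
= 1520 / 16
= 95

95


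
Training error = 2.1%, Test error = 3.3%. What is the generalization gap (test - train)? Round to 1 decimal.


Generalization gap = test_error - train_error
= 3.3 - 2.1
= 1.2%
A small gap suggests good generalization.

1.2


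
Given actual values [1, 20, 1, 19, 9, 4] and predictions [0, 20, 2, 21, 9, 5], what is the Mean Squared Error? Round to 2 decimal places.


Differences: [1, 0, -1, -2, 0, -1]
Squared errors: [1, 0, 1, 4, 0, 1]
Sum of squared errors = 7
MSE = 7 / 6 = 1.17

1.17


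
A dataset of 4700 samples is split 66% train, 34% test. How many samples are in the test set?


Train samples = 4700 * 66% = 3102
Test samples = 4700 - 3102
= 1598

1598


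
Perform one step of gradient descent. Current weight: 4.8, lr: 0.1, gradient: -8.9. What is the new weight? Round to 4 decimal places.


w_new = w_old - lr * gradient
= 4.8 - 0.1 * -8.9
= 4.8 - (-0.89)
= 5.6900

5.6900


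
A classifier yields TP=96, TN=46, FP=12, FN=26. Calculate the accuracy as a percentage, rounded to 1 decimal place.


Accuracy = (TP + TN) / (TP + TN + FP + FN) * 100
= (96 + 46) / (96 + 46 + 12 + 26)
= 142 / 180
= 0.7889
= 78.9%

78.9


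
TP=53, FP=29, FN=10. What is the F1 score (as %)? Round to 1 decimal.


Precision = TP / (TP + FP) = 53 / 82 = 0.6463
Recall = TP / (TP + FN) = 53 / 63 = 0.8413
F1 = 2 * P * R / (P + R)
= 2 * 0.6463 * 0.8413 / (0.6463 + 0.8413)
= 1.0875 / 1.4876
= 0.731
As percentage: 73.1%

73.1


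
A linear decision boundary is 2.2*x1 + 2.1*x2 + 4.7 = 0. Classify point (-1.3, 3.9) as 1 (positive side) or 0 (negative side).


Compute 2.2 * -1.3 + 2.1 * 3.9 + 4.7
= -2.86 + 8.19 + 4.7
= 10.03
Since 10.03 >= 0, the point is on the positive side.

1


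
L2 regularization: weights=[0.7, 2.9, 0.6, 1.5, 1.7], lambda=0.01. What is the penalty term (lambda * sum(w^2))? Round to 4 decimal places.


Squaring each weight:
0.7^2 = 0.49
2.9^2 = 8.41
0.6^2 = 0.36
1.5^2 = 2.25
1.7^2 = 2.89
Sum of squares = 14.4
Penalty = 0.01 * 14.4 = 0.1440

0.1440


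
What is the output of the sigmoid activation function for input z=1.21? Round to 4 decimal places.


sigmoid(z) = 1 / (1 + exp(-z))
exp(-(1.21)) = exp(-1.21) = 0.2982
1 + 0.2982 = 1.2982
1 / 1.2982 = 0.7703

0.7703


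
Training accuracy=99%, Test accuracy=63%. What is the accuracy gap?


Gap = train_accuracy - test_accuracy
= 99 - 63
= 36%
This large gap strongly indicates overfitting.

36


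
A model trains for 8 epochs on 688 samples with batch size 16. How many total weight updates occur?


Iterations per epoch = 688 / 16 = 43
Total updates = iterations_per_epoch * epochs
= 43 * 8
= 344

344


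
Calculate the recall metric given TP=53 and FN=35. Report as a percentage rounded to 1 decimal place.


Recall = TP / (TP + FN) * 100
= 53 / (53 + 35)
= 53 / 88
= 0.6023
= 60.2%

60.2


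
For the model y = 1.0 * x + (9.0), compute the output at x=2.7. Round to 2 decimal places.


y = 1.0 * 2.7 + (9.0)
= 2.7 + (9.0)
= 11.70

11.70


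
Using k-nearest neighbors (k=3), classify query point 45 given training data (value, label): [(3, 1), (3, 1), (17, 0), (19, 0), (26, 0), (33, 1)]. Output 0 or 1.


Distances from query 45:
Point 33 (class 1): distance = 12
Point 26 (class 0): distance = 19
Point 19 (class 0): distance = 26
K=3 nearest neighbors: classes = [1, 0, 0]
Votes for class 1: 1 / 3
Majority vote => class 0

0


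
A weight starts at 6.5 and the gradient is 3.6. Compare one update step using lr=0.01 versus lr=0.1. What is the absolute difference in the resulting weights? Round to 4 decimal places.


With lr=0.01: w_new = 6.5 - 0.01 * 3.6 = 6.464
With lr=0.1: w_new = 6.5 - 0.1 * 3.6 = 6.14
Absolute difference = |6.464 - 6.14|
= 0.3240

0.3240


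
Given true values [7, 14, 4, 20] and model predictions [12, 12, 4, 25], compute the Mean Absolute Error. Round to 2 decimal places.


Absolute errors: [5, 2, 0, 5]
Sum of absolute errors = 12
MAE = 12 / 4 = 3.00

3.00


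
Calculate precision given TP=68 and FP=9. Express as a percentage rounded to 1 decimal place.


Precision = TP / (TP + FP) * 100
= 68 / (68 + 9)
= 68 / 77
= 0.8831
= 88.3%

88.3


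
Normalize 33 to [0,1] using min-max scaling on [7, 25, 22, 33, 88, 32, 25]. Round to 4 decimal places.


Min = 7, Max = 88
Range = 88 - 7 = 81
Scaled = (x - min) / (max - min)
= (33 - 7) / 81
= 26 / 81
= 0.3210

0.3210


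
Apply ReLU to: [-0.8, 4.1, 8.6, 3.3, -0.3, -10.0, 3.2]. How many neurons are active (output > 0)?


ReLU(x) = max(0, x) for each element:
ReLU(-0.8) = 0
ReLU(4.1) = 4.1
ReLU(8.6) = 8.6
ReLU(3.3) = 3.3
ReLU(-0.3) = 0
ReLU(-10.0) = 0
ReLU(3.2) = 3.2
Active neurons (>0): 4

4


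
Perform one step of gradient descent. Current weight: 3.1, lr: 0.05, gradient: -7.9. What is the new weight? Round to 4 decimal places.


w_new = w_old - lr * gradient
= 3.1 - 0.05 * -7.9
= 3.1 - (-0.395)
= 3.4950

3.4950


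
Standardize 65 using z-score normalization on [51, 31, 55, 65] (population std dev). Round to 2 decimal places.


Mean = (51 + 31 + 55 + 65) / 4 = 50.5
Variance = sum((x_i - mean)^2) / n = 152.75
Std = sqrt(152.75) = 12.3592
Z = (x - mean) / std
= (65 - 50.5) / 12.3592
= 14.5 / 12.3592
= 1.17

1.17


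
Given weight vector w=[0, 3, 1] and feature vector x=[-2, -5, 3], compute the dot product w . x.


Element-wise products:
0 * -2 = 0
3 * -5 = -15
1 * 3 = 3
Sum = 0 + -15 + 3
= -12

-12


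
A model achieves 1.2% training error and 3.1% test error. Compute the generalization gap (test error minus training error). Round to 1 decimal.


Generalization gap = test_error - train_error
= 3.1 - 1.2
= 1.9%
A small gap suggests good generalization.

1.9


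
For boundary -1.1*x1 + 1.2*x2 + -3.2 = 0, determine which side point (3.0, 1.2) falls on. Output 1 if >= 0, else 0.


Compute -1.1 * 3.0 + 1.2 * 1.2 + -3.2
= -3.3 + 1.44 + -3.2
= -5.06
Since -5.06 < 0, the point is on the negative side.

0


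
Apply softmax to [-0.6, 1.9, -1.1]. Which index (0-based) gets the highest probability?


Softmax is a monotonic transformation, so it preserves the argmax.
We need to find the index of the maximum logit.
Index 0: -0.6
Index 1: 1.9
Index 2: -1.1
Maximum logit = 1.9 at index 1

1


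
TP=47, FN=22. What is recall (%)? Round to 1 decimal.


Recall = TP / (TP + FN) * 100
= 47 / (47 + 22)
= 47 / 69
= 0.6812
= 68.1%

68.1


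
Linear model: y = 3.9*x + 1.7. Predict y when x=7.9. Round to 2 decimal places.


y = 3.9 * 7.9 + (1.7)
= 30.81 + (1.7)
= 32.51

32.51


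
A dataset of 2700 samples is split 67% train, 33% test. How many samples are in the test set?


Train samples = 2700 * 67% = 1809
Test samples = 2700 - 1809
= 891

891


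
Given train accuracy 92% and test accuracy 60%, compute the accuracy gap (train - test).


Gap = train_accuracy - test_accuracy
= 92 - 60
= 32%
This large gap strongly indicates overfitting.

32


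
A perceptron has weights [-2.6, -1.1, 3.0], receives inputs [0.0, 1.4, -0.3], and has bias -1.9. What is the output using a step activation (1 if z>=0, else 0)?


z = w . x + b
= -2.6*0.0 + -1.1*1.4 + 3.0*-0.3 + -1.9
= -0.0 + -1.54 + -0.9 + -1.9
= -2.44 + -1.9
= -4.34
Since z = -4.34 < 0, output = 0

0


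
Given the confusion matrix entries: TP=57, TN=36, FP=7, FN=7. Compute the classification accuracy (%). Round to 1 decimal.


Accuracy = (TP + TN) / (TP + TN + FP + FN) * 100
= (57 + 36) / (57 + 36 + 7 + 7)
= 93 / 107
= 0.8692
= 86.9%

86.9
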